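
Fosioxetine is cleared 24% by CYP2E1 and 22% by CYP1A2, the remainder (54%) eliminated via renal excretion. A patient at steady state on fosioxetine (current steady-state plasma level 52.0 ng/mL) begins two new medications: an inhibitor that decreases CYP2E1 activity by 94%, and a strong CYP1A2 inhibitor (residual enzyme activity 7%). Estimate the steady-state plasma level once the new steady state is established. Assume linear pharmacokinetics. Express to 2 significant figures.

CYP2E1: 0.24 × 0.06 = 0.0144
CYP1A2: 0.22 × 0.07 = 0.0154
Other: 0.54 (unchanged)
New clearance relative to baseline: 0.0144 + 0.0154 + 0.54 = 0.5698.
New steady-state plasma level = 52.0 / 0.5698 = 91 ng/mL (concentration scales inversely with clearance).

91 ng/mL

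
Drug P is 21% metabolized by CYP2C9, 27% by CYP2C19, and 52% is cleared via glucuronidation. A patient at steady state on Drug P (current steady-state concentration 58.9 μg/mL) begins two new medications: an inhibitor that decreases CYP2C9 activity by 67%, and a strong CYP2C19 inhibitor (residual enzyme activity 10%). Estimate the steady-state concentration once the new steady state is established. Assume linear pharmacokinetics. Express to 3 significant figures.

95.6 μg/mL

The CYP2C9 pathway (21% of clearance) falls to 0.33× activity: 0.21 × 0.33 = 0.0693.
The CYP2C19 pathway (27% of clearance) is reduced to 0.1× activity: 0.27 × 0.1 = 0.027.
The remaining 52% of clearance is unaffected.
New clearance relative to baseline: 0.0693 + 0.027 + 0.52 = 0.6163.
Dividing the baseline by the relative clearance: 58.9 / 0.6163 = 95.6 μg/mL.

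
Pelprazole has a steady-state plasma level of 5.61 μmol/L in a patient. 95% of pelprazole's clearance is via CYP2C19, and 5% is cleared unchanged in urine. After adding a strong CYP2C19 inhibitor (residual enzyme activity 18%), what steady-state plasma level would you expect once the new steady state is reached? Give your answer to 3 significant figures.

The CYP2C19 pathway (95% of clearance) drops to 0.18× activity: 0.95 × 0.18 = 0.171.
The remaining 5% of clearance is unaffected.
Relative clearance = 0.171 + 0.05 = 0.221.
New steady-state plasma level = baseline ÷ relative clearance = 5.61 / 0.221 = 25.4 μmol/L.

25.4 μmol/L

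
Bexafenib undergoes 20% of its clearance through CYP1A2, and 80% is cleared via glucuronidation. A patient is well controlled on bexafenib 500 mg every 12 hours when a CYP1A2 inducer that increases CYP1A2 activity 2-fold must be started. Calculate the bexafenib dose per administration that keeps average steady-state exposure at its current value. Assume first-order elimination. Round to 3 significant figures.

600 mg

The CYP1A2 pathway (20% of clearance) rises to 2× activity: 0.2 × 2 = 0.4.
The remaining 80% of clearance is unaffected.
CL_new/CL_old = 0.4 + 0.8 = 1.2.
To maintain the same steady-state level, dose must scale with clearance: new dose = 500 × 1.2 = 600 mg.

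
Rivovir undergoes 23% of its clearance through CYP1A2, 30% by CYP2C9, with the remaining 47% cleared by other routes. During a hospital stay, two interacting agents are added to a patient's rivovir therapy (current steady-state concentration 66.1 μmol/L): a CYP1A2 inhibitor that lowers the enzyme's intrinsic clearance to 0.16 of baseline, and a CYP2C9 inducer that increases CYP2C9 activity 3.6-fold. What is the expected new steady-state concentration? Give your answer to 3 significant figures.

41.7 μmol/L

The CYP1A2 pathway (23% of clearance) falls to 0.16× activity: 0.23 × 0.16 = 0.0368.
The CYP2C9 pathway (30% of clearance) is boosted to 3.6× activity: 0.3 × 3.6 = 1.08.
The remaining 47% of clearance is unaffected.
New clearance relative to baseline: 0.0368 + 1.08 + 0.47 = 1.5868.
New steady-state concentration = 66.1 / 1.5868 = 41.7 μmol/L (concentration scales inversely with clearance).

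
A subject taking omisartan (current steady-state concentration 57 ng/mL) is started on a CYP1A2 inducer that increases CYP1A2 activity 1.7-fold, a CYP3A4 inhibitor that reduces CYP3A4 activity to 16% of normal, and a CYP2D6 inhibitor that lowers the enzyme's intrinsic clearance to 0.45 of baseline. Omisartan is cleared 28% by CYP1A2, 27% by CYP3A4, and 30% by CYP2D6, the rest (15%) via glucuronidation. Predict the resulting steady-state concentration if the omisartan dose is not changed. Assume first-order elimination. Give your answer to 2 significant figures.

The CYP1A2 pathway (28% of clearance) rises to 1.7× activity: 0.28 × 1.7 = 0.476.
The CYP3A4 pathway (27% of clearance) drops to 0.16× activity: 0.27 × 0.16 = 0.0432.
The CYP2D6 pathway (30% of clearance) falls to 0.45× activity: 0.3 × 0.45 = 0.135.
Non-CYP routes (15%) are unchanged.
CL_new/CL_old = 0.476 + 0.0432 + 0.135 + 0.15 = 0.8042.
New steady-state concentration = 57 / 0.8042 = 71 ng/mL (concentration scales inversely with clearance).

71 ng/mL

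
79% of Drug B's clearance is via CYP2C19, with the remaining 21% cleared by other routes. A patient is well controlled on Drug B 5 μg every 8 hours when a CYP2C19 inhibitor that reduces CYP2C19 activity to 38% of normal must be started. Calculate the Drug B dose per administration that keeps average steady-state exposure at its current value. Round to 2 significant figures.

The CYP2C19 pathway (79% of clearance) falls to 0.38× activity: 0.79 × 0.38 = 0.3002.
Non-CYP routes (21%) are unchanged.
New clearance relative to baseline: 0.3002 + 0.21 = 0.5102.
Exposure is unchanged when dose changes in proportion to clearance. New dose = 5 μg × 0.5102 = 2.6 μg.

2.6 μg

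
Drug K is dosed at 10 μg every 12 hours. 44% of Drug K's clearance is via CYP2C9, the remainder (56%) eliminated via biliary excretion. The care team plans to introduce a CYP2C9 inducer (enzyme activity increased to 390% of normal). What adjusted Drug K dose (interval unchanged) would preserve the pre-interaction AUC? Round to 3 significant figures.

22.8 μg

The CYP2C9 pathway (44% of clearance) rises to 3.9× activity: 0.44 × 3.9 = 1.716.
Non-CYP routes (56%) are unchanged.
Relative clearance = 1.716 + 0.56 = 2.276.
Exposure is unchanged when dose changes in proportion to clearance. New dose = 10 μg × 2.276 = 22.8 μg.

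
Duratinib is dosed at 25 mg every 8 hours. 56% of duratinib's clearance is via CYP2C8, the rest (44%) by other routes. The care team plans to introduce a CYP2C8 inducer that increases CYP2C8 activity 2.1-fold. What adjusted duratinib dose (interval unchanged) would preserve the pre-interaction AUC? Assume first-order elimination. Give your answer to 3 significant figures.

The CYP2C8 pathway (56% of clearance) rises to 2.1× activity: 0.56 × 2.1 = 1.176.
Non-CYP routes (44%) are unchanged.
Relative clearance = 1.176 + 0.44 = 1.616.
Exposure is unchanged when dose changes in proportion to clearance. New dose = 25 mg × 1.616 = 40.4 mg.

40.4 mg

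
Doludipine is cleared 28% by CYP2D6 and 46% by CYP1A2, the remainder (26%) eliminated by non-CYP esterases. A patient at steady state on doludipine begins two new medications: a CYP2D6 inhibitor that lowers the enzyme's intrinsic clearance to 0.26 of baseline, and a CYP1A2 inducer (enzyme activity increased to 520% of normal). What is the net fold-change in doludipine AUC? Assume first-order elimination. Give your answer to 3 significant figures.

The CYP2D6 pathway (28% of clearance) drops to 0.26× activity: 0.28 × 0.26 = 0.0728.
The CYP1A2 pathway (46% of clearance) rises to 5.2× activity: 0.46 × 5.2 = 2.392.
Non-CYP routes (26%) are unchanged.
Relative clearance = 0.0728 + 2.392 + 0.26 = 2.7248.
Because AUC varies inversely with clearance, the combined effect is 1 / 2.7248 = 0.367.

0.367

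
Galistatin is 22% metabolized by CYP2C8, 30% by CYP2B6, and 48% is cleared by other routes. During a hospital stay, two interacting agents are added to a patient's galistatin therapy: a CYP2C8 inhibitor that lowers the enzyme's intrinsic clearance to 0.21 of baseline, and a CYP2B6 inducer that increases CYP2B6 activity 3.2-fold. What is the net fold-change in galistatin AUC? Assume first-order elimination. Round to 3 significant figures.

0.673

The CYP2C8 pathway (22% of clearance) drops to 0.21× activity: 0.22 × 0.21 = 0.0462.
The CYP2B6 pathway (30% of clearance) increases to 3.2× activity: 0.3 × 3.2 = 0.96.
The remaining 48% of clearance is unaffected.
New clearance relative to baseline: 0.0462 + 0.96 + 0.48 = 1.4862.
Because AUC varies inversely with clearance, the combined effect is 1 / 1.4862 = 0.673.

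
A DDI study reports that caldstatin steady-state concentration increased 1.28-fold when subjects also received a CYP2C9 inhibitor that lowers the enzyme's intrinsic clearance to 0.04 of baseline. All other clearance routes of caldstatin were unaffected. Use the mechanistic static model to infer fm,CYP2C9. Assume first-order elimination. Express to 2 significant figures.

0.23

Call the CYP2C9 fraction fm. After the interaction, CL_new/CL_old = fm × 0.04 + (1 − fm).
Steady-state concentration ratio = 1 / (new CL fraction), so new CL fraction = 1 / 1.28 = 0.7812.
fm × 0.04 + 1 − fm = 0.7812  ⇒  fm × (0.04 − 1) = −0.2188  ⇒  fm = 0.23.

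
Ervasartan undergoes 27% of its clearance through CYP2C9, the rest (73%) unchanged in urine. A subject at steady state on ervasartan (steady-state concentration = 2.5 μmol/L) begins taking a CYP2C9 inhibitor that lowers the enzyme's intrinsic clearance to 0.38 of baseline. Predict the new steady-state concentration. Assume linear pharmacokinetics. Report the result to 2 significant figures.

The CYP2C9 pathway (27% of clearance) falls to 0.38× activity: 0.27 × 0.38 = 0.1026.
The remaining 73% of clearance is unaffected.
New clearance relative to baseline: 0.1026 + 0.73 = 0.8326.
With dosing unchanged, steady-state concentration scales as 1/CL: 2.5 / 0.8326 = 3.0 μmol/L.

3.0 μmol/L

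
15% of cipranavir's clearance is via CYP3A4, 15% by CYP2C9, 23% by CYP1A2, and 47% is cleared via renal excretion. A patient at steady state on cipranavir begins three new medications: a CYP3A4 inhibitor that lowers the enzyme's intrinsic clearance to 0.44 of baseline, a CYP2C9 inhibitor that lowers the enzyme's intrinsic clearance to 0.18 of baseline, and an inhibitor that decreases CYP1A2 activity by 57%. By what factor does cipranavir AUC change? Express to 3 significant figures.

The CYP3A4 pathway (15% of clearance) is reduced to 0.44× activity: 0.15 × 0.44 = 0.066.
The CYP2C9 pathway (15% of clearance) drops to 0.18× activity: 0.15 × 0.18 = 0.027.
The CYP1A2 pathway (23% of clearance) falls to 0.43× activity: 0.23 × 0.43 = 0.0989.
Non-CYP routes (47%) are unchanged.
Relative clearance = 0.066 + 0.027 + 0.0989 + 0.47 = 0.6619.
Net AUC ratio = 1 / 0.6619 = 1.51.

1.51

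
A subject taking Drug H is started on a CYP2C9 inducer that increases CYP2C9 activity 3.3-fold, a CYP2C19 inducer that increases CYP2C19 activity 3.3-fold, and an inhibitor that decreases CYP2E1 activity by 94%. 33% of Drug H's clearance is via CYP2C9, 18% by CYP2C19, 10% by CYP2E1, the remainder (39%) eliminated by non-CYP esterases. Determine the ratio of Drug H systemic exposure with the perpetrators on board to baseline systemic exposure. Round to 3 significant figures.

0.481

The CYP2C9 pathway (33% of clearance) rises to 3.3× activity: 0.33 × 3.3 = 1.089.
The CYP2C19 pathway (18% of clearance) increases to 3.3× activity: 0.18 × 3.3 = 0.594.
The CYP2E1 pathway (10% of clearance) falls to 0.06× activity: 0.1 × 0.06 = 0.006.
The remaining 39% of clearance is unaffected.
Relative clearance = 1.089 + 0.594 + 0.006 + 0.39 = 2.079.
Net systemic exposure ratio = 1 / 2.079 = 0.481.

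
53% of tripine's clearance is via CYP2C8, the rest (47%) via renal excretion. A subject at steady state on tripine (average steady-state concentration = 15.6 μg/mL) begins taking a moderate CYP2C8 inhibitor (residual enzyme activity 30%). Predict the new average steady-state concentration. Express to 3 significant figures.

CYP2C8: 0.53 × 0.3 = 0.159
Other: 0.47 (unchanged)
New clearance relative to baseline: 0.159 + 0.47 = 0.629.
With dosing unchanged, average steady-state concentration scales as 1/CL: 15.6 / 0.629 = 24.8 μg/mL.

24.8 μg/mL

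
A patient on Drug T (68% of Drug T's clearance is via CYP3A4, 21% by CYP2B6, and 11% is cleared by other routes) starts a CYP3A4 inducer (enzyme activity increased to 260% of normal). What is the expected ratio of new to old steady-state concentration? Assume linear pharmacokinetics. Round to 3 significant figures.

0.479

The CYP3A4 pathway (68% of clearance) increases to 2.6× activity: 0.68 × 2.6 = 1.768.
CYP2B6 (21%) and the residual 11% are unaffected.
CL_new/CL_old = 1.768 + 0.21 + 0.11 = 2.088.
Steady-state concentration is inversely proportional to clearance, so the fold-change is 1 / 2.088 = 0.479.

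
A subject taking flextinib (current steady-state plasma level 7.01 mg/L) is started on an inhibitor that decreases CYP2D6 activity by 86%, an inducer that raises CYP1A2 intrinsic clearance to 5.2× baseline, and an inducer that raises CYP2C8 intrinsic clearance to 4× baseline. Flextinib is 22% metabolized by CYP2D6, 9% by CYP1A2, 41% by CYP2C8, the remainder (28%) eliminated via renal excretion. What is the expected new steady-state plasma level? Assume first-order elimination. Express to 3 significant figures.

2.90 mg/L

CYP2D6: 0.22 × 0.14 = 0.0308
CYP1A2: 0.09 × 5.2 = 0.468
CYP2C8: 0.41 × 4 = 1.64
Other: 0.28 (unchanged)
New clearance relative to baseline: 0.0308 + 0.468 + 1.64 + 0.28 = 2.4188.
Steady-state plasma level ∝ 1/CL: new value = 7.01 / 2.4188 = 2.90 mg/L.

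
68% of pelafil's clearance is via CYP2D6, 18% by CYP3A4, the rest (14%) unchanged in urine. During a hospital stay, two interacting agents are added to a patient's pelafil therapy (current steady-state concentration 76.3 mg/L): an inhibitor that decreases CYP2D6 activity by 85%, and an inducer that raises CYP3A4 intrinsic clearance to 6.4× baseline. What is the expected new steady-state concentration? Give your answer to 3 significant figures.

54.7 mg/L

CYP2D6: 0.68 × 0.15 = 0.102
CYP3A4: 0.18 × 6.4 = 1.152
Other: 0.14 (unchanged)
Relative clearance = 0.102 + 1.152 + 0.14 = 1.394.
Dividing the baseline by the relative clearance: 76.3 / 1.394 = 54.7 mg/L.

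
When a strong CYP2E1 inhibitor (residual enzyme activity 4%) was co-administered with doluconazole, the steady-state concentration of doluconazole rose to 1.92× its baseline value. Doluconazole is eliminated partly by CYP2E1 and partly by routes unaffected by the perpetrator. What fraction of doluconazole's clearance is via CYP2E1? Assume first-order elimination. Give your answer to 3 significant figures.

Call the CYP2E1 fraction fm. After the interaction, CL_new/CL_old = fm × 0.04 + (1 − fm).
Steady-state concentration ratio = 1 / (new CL fraction), so new CL fraction = 1 / 1.92 = 0.5208.
fm × 0.04 + 1 − fm = 0.5208  ⇒  fm × (0.04 − 1) = −0.4792  ⇒  fm = 0.499.

0.499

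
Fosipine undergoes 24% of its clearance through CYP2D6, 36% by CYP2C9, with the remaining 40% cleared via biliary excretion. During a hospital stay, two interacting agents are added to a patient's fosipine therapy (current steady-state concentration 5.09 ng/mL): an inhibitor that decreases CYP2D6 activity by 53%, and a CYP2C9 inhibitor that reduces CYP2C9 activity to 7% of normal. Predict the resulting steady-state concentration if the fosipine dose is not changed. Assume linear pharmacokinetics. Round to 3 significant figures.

9.46 ng/mL

CYP2D6: 0.24 × 0.47 = 0.1128
CYP2C9: 0.36 × 0.07 = 0.0252
Other: 0.4 (unchanged)
CL_new/CL_old = 0.1128 + 0.0252 + 0.4 = 0.538.
Dividing the baseline by the relative clearance: 5.09 / 0.538 = 9.46 ng/mL.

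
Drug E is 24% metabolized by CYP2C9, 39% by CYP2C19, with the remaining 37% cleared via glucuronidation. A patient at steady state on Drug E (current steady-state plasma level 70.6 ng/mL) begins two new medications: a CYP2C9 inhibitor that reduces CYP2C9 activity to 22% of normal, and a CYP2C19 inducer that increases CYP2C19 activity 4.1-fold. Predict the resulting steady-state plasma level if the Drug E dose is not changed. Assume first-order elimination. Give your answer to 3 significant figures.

34.9 ng/mL

The CYP2C9 pathway (24% of clearance) drops to 0.22× activity: 0.24 × 0.22 = 0.0528.
The CYP2C19 pathway (39% of clearance) is boosted to 4.1× activity: 0.39 × 4.1 = 1.599.
Non-CYP routes (37%) are unchanged.
Relative clearance = 0.0528 + 1.599 + 0.37 = 2.0218.
Dividing the baseline by the relative clearance: 70.6 / 2.0218 = 34.9 ng/mL.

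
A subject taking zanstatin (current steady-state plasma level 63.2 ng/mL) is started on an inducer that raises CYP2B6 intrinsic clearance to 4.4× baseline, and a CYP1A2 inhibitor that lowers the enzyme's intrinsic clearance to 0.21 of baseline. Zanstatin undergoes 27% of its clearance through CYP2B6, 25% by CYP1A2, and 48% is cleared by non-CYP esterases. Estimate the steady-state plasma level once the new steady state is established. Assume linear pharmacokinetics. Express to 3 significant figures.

36.7 ng/mL

The CYP2B6 pathway (27% of clearance) increases to 4.4× activity: 0.27 × 4.4 = 1.188.
The CYP1A2 pathway (25% of clearance) drops to 0.21× activity: 0.25 × 0.21 = 0.0525.
Non-CYP routes (48%) are unchanged.
CL_new/CL_old = 1.188 + 0.0525 + 0.48 = 1.7205.
Dividing the baseline by the relative clearance: 63.2 / 1.7205 = 36.7 ng/mL.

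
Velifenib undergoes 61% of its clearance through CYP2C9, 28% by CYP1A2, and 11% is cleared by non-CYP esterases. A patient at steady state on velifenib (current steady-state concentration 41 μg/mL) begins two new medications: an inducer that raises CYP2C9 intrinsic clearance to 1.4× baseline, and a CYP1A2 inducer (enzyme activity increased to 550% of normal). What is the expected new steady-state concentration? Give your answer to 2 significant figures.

The CYP2C9 pathway (61% of clearance) increases to 1.4× activity: 0.61 × 1.4 = 0.854.
The CYP1A2 pathway (28% of clearance) increases to 5.5× activity: 0.28 × 5.5 = 1.54.
The remaining 11% of clearance is unaffected.
Relative clearance = 0.854 + 1.54 + 0.11 = 2.504.
Steady-state concentration ∝ 1/CL: new value = 41 / 2.504 = 16 μg/mL.

16 μg/mL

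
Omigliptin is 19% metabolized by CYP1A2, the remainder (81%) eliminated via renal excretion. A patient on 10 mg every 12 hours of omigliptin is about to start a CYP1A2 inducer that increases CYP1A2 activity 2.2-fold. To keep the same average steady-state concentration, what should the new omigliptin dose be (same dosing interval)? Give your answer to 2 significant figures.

12 mg

CYP1A2: 0.19 × 2.2 = 0.418
Other: 0.81 (unchanged)
CL_new/CL_old = 0.418 + 0.81 = 1.228.
Exposure is unchanged when dose changes in proportion to clearance. New dose = 10 mg × 1.228 = 12 mg.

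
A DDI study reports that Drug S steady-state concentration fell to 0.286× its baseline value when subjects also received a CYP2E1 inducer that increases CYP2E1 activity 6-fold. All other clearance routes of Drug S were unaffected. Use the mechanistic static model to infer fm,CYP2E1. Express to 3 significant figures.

Let fm be the CYP2E1 fraction. New clearance relative to baseline = fm × 6 + (1 − fm).
Steady-state concentration ratio = 1 / (new CL fraction), so new CL fraction = 1 / 0.286 = 3.497.
fm × 6 + 1 − fm = 3.497  ⇒  fm × (6 − 1) = 2.497  ⇒  fm = 0.499.

0.499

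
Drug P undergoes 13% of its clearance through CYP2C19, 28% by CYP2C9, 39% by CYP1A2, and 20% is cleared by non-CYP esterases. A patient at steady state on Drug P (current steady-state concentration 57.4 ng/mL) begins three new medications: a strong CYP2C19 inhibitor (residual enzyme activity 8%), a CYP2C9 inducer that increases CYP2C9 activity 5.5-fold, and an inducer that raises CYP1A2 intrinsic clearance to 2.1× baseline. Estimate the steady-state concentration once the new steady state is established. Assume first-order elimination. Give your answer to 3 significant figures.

The CYP2C19 pathway (13% of clearance) is reduced to 0.08× activity: 0.13 × 0.08 = 0.0104.
The CYP2C9 pathway (28% of clearance) is boosted to 5.5× activity: 0.28 × 5.5 = 1.54.
The CYP1A2 pathway (39% of clearance) is boosted to 2.1× activity: 0.39 × 2.1 = 0.819.
The remaining 20% of clearance is unaffected.
Relative clearance = 0.0104 + 1.54 + 0.819 + 0.2 = 2.5694.
Steady-state concentration ∝ 1/CL: new value = 57.4 / 2.5694 = 22.3 ng/mL.

22.3 ng/mL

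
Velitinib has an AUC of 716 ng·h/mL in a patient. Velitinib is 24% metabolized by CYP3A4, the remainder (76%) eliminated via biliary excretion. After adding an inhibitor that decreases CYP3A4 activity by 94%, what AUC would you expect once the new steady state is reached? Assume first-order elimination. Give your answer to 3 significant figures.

The CYP3A4 pathway (24% of clearance) falls to 0.06× activity: 0.24 × 0.06 = 0.0144.
Non-CYP routes (76%) are unchanged.
New clearance relative to baseline: 0.0144 + 0.76 = 0.7744.
With dosing unchanged, AUC scales as 1/CL: 716 / 0.7744 = 925 ng·h/mL.

925 ng·h/mL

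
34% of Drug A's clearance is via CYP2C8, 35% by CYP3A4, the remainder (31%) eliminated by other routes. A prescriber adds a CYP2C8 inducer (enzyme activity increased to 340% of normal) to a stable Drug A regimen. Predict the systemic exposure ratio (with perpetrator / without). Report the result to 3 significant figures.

0.551

The CYP2C8 pathway (34% of clearance) rises to 3.4× activity: 0.34 × 3.4 = 1.156.
CYP3A4 (35%) and the residual 31% are unaffected.
Relative clearance = 1.156 + 0.35 + 0.31 = 1.816.
Since systemic exposure ∝ 1/CL, the ratio is 1 / 1.816 = 0.551.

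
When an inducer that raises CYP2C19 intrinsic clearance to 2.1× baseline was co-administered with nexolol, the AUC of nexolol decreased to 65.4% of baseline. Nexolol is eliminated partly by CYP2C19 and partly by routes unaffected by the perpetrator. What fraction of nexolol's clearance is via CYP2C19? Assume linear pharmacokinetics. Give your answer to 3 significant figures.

0.481

CL'/CL = 1 / 0.654 = 1.529
2.1·fm + (1 − fm) = 1.529
fm = (1.529 − 1) / (2.1 − 1) = 0.481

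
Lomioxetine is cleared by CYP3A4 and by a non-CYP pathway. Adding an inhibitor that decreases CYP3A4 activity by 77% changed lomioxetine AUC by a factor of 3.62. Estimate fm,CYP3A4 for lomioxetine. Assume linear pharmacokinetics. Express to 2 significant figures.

CL'/CL = 1 / 3.62 = 0.2762
0.23·fm + (1 − fm) = 0.2762
fm = (0.2762 − 1) / (0.23 − 1) = 0.94

0.94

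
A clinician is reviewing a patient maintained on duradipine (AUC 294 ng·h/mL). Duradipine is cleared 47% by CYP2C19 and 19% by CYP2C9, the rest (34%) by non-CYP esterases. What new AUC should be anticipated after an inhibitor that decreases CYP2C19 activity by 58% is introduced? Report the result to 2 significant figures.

4.0 × 10² ng·h/mL

CYP2C19: 0.47 × 0.42 = 0.1974
CYP2C9: 0.19 (unchanged)
Other: 0.34 (unchanged)
Relative clearance = 0.1974 + 0.19 + 0.34 = 0.7274.
With dosing unchanged, AUC scales as 1/CL: 294 / 0.7274 = 4.0 × 10² ng·h/mL.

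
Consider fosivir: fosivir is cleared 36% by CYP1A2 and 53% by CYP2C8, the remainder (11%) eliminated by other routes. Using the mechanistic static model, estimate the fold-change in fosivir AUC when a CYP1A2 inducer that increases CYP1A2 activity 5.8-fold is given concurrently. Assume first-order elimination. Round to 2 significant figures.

The CYP1A2 pathway (36% of clearance) increases to 5.8× activity: 0.36 × 5.8 = 2.088.
CYP2C8 (53%) and the residual 11% are unaffected.
Relative clearance = 2.088 + 0.53 + 0.11 = 2.728.
Since AUC ∝ 1/CL, the ratio is 1 / 2.728 = 0.37.

0.37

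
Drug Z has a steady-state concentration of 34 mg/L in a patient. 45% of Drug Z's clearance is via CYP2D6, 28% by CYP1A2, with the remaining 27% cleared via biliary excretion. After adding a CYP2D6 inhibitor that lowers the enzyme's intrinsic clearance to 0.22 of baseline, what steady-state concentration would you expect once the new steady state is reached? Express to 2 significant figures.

The CYP2D6 pathway (45% of clearance) is reduced to 0.22× activity: 0.45 × 0.22 = 0.099.
CYP1A2 (28%) and the residual 27% are unaffected.
Relative clearance = 0.099 + 0.28 + 0.27 = 0.649.
Steady-state concentration ∝ 1/CL, so new value = 34 / 0.649 = 52 mg/L.

52 mg/L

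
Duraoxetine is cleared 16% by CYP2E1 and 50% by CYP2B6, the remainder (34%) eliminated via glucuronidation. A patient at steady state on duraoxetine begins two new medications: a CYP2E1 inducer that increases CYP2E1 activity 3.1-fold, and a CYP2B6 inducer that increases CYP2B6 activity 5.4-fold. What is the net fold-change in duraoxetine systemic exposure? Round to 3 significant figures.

CYP2E1: 0.16 × 3.1 = 0.496
CYP2B6: 0.5 × 5.4 = 2.7
Other: 0.34 (unchanged)
New clearance relative to baseline: 0.496 + 2.7 + 0.34 = 3.536.
Net systemic exposure ratio = 1 / 3.536 = 0.283.

0.283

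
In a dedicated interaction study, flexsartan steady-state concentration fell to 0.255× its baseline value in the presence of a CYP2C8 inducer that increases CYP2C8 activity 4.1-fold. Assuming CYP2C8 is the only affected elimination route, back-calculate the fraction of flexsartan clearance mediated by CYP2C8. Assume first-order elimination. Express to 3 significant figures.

Let x = fm,CYP2C8. Because steady-state concentration ∝ 1/CL, relative clearance rose to 1/0.255 = 3.922.
Only the CYP2C8 route changed, so 3.922 = x·4.1 + (1 − x), giving x = 0.942.

0.942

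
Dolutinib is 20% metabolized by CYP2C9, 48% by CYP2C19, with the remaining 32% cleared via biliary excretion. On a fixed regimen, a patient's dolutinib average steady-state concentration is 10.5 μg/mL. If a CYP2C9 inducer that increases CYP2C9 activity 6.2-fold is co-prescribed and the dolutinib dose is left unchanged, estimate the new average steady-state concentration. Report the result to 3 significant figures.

CYP2C9: 0.2 × 6.2 = 1.24
CYP2C19: 0.48 (unchanged)
Other: 0.32 (unchanged)
Relative clearance = 1.24 + 0.48 + 0.32 = 2.04.
New average steady-state concentration = baseline ÷ relative clearance = 10.5 / 2.04 = 5.15 μg/mL.

5.15 μg/mL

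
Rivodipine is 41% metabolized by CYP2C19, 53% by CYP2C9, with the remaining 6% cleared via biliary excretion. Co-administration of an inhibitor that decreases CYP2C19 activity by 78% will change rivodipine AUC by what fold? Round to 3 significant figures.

The CYP2C19 pathway (41% of clearance) falls to 0.22× activity: 0.41 × 0.22 = 0.0902.
CYP2C9 (53%) and the residual 6% are unaffected.
New clearance relative to baseline: 0.0902 + 0.53 + 0.06 = 0.6802.
Since AUC ∝ 1/CL, the ratio is 1 / 0.6802 = 1.47.

1.47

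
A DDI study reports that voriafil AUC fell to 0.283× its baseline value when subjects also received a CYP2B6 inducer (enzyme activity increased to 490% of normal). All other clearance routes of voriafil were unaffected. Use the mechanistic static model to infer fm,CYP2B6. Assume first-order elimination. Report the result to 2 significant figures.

CL'/CL = 1 / 0.283 = 3.534
4.9·fm + (1 − fm) = 3.534
fm = (3.534 − 1) / (4.9 − 1) = 0.65

0.65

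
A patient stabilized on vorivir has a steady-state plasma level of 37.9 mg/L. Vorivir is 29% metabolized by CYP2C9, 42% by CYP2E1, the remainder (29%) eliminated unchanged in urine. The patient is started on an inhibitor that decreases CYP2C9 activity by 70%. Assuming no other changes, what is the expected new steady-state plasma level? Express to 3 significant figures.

The CYP2C9 pathway (29% of clearance) is reduced to 0.3× activity: 0.29 × 0.3 = 0.087.
CYP2E1 (42%) and the residual 29% are unaffected.
Relative clearance = 0.087 + 0.42 + 0.29 = 0.797.
With dosing unchanged, steady-state plasma level scales as 1/CL: 37.9 / 0.797 = 47.6 mg/L.

47.6 mg/L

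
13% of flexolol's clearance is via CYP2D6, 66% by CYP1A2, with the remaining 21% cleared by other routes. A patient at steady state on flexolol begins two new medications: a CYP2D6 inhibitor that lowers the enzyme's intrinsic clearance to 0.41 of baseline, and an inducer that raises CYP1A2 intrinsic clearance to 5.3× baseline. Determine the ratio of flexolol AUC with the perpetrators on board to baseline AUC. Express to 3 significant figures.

CYP2D6: 0.13 × 0.41 = 0.0533
CYP1A2: 0.66 × 5.3 = 3.498
Other: 0.21 (unchanged)
New clearance relative to baseline: 0.0533 + 3.498 + 0.21 = 3.7613.
AUC ∝ 1/CL: fold-change = 1 / 3.7613 = 0.266.

0.266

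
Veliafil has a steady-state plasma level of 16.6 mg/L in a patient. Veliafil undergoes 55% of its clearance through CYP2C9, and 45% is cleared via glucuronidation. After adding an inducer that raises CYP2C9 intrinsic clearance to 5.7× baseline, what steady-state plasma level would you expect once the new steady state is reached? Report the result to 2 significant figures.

The CYP2C9 pathway (55% of clearance) increases to 5.7× activity: 0.55 × 5.7 = 3.135.
The remaining 45% of clearance is unaffected.
Relative clearance = 3.135 + 0.45 = 3.585.
With dosing unchanged, steady-state plasma level scales as 1/CL: 16.6 / 3.585 = 4.6 mg/L.

4.6 mg/L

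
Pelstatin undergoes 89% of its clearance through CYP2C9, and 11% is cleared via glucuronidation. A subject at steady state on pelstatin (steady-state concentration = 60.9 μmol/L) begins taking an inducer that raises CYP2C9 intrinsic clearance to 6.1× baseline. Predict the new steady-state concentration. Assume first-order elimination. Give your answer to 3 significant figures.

CYP2C9: 0.89 × 6.1 = 5.429
Other: 0.11 (unchanged)
CL_new/CL_old = 5.429 + 0.11 = 5.539.
With dosing unchanged, steady-state concentration scales as 1/CL: 60.9 / 5.539 = 11.0 μmol/L.

11.0 μmol/L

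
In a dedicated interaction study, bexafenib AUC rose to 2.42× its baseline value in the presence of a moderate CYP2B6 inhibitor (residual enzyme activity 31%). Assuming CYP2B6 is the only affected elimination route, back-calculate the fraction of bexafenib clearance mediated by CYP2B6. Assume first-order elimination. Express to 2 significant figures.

Let x = fm,CYP2B6. Because AUC ∝ 1/CL, relative clearance fell to 1/2.42 = 0.4132.
Only the CYP2B6 route changed, so 0.4132 = x·0.31 + (1 − x), giving x = 0.85.

0.85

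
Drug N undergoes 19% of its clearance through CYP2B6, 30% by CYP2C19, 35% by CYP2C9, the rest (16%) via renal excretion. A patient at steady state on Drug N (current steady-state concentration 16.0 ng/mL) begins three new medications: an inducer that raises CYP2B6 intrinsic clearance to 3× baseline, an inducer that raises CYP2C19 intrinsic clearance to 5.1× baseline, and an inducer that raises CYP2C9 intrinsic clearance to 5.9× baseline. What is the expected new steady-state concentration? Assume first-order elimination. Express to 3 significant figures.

The CYP2B6 pathway (19% of clearance) rises to 3× activity: 0.19 × 3 = 0.57.
The CYP2C19 pathway (30% of clearance) rises to 5.1× activity: 0.3 × 5.1 = 1.53.
The CYP2C9 pathway (35% of clearance) increases to 5.9× activity: 0.35 × 5.9 = 2.065.
Non-CYP routes (16%) are unchanged.
New clearance relative to baseline: 0.57 + 1.53 + 2.065 + 0.16 = 4.325.
Dividing the baseline by the relative clearance: 16.0 / 4.325 = 3.70 ng/mL.

3.70 ng/mL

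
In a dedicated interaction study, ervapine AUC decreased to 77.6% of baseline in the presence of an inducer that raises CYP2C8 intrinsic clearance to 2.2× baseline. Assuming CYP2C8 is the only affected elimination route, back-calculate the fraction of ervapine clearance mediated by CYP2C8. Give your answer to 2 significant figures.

0.24

Write x for the fraction cleared via CYP2C8. The observed AUC change means clearance rose to 1/0.776 = 1.289 of baseline.
Setting x·2.2 + (1 − x) = 1.289 and solving: x = (1.289 − 1)/(2.2 − 1) = 0.24.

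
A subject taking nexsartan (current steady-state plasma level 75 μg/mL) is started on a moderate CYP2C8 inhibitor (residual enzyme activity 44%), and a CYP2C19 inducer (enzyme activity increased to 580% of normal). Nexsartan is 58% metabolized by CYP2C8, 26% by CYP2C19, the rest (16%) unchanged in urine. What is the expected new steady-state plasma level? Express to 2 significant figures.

39 μg/mL

CYP2C8: 0.58 × 0.44 = 0.2552
CYP2C19: 0.26 × 5.8 = 1.508
Other: 0.16 (unchanged)
CL_new/CL_old = 0.2552 + 1.508 + 0.16 = 1.9232.
Steady-state plasma level ∝ 1/CL: new value = 75 / 1.9232 = 39 μg/mL.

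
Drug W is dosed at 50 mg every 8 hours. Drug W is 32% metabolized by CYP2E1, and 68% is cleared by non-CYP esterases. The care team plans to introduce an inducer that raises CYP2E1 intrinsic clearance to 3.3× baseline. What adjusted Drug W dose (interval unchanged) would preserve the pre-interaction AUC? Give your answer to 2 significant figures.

The CYP2E1 pathway (32% of clearance) rises to 3.3× activity: 0.32 × 3.3 = 1.056.
Non-CYP routes (68%) are unchanged.
Relative clearance = 1.056 + 0.68 = 1.736.
Css,avg = (dose rate)/CL, so holding Css fixed requires dose ∝ CL: 50 × 1.736 = 87 mg.

87 mg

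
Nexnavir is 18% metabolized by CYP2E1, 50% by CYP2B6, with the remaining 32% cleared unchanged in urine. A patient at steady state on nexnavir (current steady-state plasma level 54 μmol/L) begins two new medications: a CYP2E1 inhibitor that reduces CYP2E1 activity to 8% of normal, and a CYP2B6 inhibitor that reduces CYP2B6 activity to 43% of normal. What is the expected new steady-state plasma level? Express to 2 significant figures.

98 μmol/L

CYP2E1: 0.18 × 0.08 = 0.0144
CYP2B6: 0.5 × 0.43 = 0.215
Other: 0.32 (unchanged)
Relative clearance = 0.0144 + 0.215 + 0.32 = 0.5494.
Dividing the baseline by the relative clearance: 54 / 0.5494 = 98 μmol/L.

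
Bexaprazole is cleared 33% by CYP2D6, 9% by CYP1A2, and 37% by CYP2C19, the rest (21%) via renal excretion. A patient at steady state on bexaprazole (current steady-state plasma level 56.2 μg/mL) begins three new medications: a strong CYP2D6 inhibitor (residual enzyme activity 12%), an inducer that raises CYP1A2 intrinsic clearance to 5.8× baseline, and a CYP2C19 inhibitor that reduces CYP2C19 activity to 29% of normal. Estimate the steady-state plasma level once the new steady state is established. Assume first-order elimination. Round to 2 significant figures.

The CYP2D6 pathway (33% of clearance) drops to 0.12× activity: 0.33 × 0.12 = 0.0396.
The CYP1A2 pathway (9% of clearance) rises to 5.8× activity: 0.09 × 5.8 = 0.522.
The CYP2C19 pathway (37% of clearance) drops to 0.29× activity: 0.37 × 0.29 = 0.1073.
The remaining 21% of clearance is unaffected.
New clearance relative to baseline: 0.0396 + 0.522 + 0.1073 + 0.21 = 0.8789.
Steady-state plasma level ∝ 1/CL: new value = 56.2 / 0.8789 = 64 μg/mL.

64 μg/mL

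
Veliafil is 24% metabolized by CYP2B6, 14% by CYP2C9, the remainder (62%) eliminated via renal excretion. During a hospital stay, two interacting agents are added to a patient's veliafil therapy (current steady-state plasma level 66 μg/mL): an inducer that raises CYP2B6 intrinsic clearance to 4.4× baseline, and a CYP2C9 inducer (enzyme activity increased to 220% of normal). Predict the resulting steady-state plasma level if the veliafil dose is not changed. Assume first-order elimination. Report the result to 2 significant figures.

33 μg/mL

CYP2B6: 0.24 × 4.4 = 1.056
CYP2C9: 0.14 × 2.2 = 0.308
Other: 0.62 (unchanged)
CL_new/CL_old = 1.056 + 0.308 + 0.62 = 1.984.
New steady-state plasma level = 66 / 1.984 = 33 μg/mL (concentration scales inversely with clearance).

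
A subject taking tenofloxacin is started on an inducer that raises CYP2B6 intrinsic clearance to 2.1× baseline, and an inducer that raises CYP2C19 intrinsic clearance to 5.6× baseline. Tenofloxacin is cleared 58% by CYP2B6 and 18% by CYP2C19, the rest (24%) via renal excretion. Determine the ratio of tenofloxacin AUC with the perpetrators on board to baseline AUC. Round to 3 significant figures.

0.406

The CYP2B6 pathway (58% of clearance) is boosted to 2.1× activity: 0.58 × 2.1 = 1.218.
The CYP2C19 pathway (18% of clearance) is boosted to 5.6× activity: 0.18 × 5.6 = 1.008.
The remaining 24% of clearance is unaffected.
New clearance relative to baseline: 1.218 + 1.008 + 0.24 = 2.466.
Because AUC varies inversely with clearance, the combined effect is 1 / 2.466 = 0.406.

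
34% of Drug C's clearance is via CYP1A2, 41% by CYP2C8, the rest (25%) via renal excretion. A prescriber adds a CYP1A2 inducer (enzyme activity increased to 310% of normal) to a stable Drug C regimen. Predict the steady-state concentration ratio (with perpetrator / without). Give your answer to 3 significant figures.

0.583

The CYP1A2 pathway (34% of clearance) rises to 3.1× activity: 0.34 × 3.1 = 1.054.
CYP2C8 (41%) and the residual 25% are unaffected.
New clearance relative to baseline: 1.054 + 0.41 + 0.25 = 1.714.
Steady-state concentration is inversely proportional to clearance, so the fold-change is 1 / 1.714 = 0.583.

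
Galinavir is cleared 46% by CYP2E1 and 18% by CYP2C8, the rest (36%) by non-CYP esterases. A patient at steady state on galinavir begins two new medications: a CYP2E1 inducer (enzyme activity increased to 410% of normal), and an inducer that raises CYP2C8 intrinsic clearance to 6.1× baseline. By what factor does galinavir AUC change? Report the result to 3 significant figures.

CYP2E1: 0.46 × 4.1 = 1.886
CYP2C8: 0.18 × 6.1 = 1.098
Other: 0.36 (unchanged)
New clearance relative to baseline: 1.886 + 1.098 + 0.36 = 3.344.
Because AUC varies inversely with clearance, the combined effect is 1 / 3.344 = 0.299.

0.299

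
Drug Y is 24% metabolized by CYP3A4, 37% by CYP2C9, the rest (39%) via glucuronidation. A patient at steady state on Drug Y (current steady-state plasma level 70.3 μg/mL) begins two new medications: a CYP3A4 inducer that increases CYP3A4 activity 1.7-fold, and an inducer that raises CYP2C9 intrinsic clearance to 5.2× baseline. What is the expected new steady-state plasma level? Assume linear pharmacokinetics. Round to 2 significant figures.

26 μg/mL

The CYP3A4 pathway (24% of clearance) rises to 1.7× activity: 0.24 × 1.7 = 0.408.
The CYP2C9 pathway (37% of clearance) is boosted to 5.2× activity: 0.37 × 5.2 = 1.924.
Non-CYP routes (39%) are unchanged.
CL_new/CL_old = 0.408 + 1.924 + 0.39 = 2.722.
Dividing the baseline by the relative clearance: 70.3 / 2.722 = 26 μg/mL.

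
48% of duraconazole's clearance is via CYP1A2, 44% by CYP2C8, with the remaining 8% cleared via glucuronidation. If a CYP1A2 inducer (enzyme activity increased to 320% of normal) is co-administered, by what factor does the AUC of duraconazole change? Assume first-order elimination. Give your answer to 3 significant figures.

0.486

CYP1A2: 0.48 × 3.2 = 1.536
CYP2C8: 0.44 (unchanged)
Other: 0.08 (unchanged)
New clearance relative to baseline: 1.536 + 0.44 + 0.08 = 2.056.
AUC ratio = CL_old/CL_new = 1 / 2.056 = 0.486.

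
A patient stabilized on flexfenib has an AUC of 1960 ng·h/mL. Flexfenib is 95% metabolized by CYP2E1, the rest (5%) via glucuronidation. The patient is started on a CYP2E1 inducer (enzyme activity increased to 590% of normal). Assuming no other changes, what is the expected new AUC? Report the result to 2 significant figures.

The CYP2E1 pathway (95% of clearance) increases to 5.9× activity: 0.95 × 5.9 = 5.605.
The remaining 5% of clearance is unaffected.
CL_new/CL_old = 5.605 + 0.05 = 5.655.
With dosing unchanged, AUC scales as 1/CL: 1960 / 5.655 = 3.5 × 10² ng·h/mL.

3.5 × 10² ng·h/mL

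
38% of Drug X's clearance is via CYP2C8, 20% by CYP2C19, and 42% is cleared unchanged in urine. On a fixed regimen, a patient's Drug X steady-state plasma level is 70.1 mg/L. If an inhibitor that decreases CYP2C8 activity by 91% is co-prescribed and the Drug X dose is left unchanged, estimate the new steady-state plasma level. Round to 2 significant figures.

1.1 × 10² mg/L

The CYP2C8 pathway (38% of clearance) is reduced to 0.09× activity: 0.38 × 0.09 = 0.0342.
CYP2C19 (20%) and the residual 42% are unaffected.
New clearance relative to baseline: 0.0342 + 0.2 + 0.42 = 0.6542.
With dosing unchanged, steady-state plasma level scales as 1/CL: 70.1 / 0.6542 = 1.1 × 10² mg/L.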